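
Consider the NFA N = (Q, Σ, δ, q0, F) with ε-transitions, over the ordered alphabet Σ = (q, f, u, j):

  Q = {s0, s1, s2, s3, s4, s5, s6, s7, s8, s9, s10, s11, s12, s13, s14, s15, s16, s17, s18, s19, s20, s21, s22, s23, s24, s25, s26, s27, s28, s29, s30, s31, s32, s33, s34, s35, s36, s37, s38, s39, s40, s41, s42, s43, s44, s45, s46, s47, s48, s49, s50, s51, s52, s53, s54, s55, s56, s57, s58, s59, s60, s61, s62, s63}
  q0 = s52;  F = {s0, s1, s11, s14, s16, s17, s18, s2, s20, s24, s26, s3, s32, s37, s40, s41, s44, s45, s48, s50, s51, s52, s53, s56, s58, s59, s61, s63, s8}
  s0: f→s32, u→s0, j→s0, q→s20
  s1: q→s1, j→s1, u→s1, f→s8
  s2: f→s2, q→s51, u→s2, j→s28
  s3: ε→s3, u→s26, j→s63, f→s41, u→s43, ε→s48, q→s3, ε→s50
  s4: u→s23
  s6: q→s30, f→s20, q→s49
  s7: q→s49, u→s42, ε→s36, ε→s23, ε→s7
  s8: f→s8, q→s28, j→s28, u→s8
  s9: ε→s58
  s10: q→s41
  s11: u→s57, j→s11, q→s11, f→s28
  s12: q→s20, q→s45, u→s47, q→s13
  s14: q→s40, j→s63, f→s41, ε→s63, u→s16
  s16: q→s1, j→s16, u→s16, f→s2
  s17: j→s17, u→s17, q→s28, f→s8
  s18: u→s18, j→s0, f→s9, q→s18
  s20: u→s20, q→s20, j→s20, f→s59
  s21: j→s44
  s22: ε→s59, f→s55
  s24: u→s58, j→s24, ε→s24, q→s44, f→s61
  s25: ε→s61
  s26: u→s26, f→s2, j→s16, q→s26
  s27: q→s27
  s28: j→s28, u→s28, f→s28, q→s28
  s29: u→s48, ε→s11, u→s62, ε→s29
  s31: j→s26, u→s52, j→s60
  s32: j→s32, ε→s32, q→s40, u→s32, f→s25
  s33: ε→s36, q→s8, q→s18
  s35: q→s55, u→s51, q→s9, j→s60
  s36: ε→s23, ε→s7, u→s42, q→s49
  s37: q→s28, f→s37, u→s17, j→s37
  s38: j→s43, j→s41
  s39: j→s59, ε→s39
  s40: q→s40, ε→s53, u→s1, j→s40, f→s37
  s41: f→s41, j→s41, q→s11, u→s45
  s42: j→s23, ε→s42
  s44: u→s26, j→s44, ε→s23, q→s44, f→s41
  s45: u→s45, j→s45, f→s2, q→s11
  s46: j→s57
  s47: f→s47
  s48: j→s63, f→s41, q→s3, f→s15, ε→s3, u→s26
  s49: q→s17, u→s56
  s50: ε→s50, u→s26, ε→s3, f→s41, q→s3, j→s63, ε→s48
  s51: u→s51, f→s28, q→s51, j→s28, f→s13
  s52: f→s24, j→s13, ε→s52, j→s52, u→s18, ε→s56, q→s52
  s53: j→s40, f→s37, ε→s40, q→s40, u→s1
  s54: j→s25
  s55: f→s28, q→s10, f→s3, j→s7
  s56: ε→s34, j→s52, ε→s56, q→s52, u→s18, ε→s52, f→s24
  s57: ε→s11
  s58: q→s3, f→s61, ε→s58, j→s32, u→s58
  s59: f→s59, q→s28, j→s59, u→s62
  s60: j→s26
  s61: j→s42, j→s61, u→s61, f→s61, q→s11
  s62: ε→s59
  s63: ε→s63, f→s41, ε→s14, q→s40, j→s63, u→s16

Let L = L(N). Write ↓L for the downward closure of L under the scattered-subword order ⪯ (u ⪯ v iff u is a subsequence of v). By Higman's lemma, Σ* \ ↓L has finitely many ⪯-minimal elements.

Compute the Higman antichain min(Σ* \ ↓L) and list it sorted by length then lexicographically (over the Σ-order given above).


Antichain: [ffqf, fqufj, ujqfq].

|Q|=64, |F|=29, |δ|=202 (36 ε).
min D↑ (25 st, q0=0, F={16}): 0:q→0,f→1,u→2,j→0 1:q→3,f→4,u→5,j→1 2:q→2,f→5,u→2,j→6 3:q→3,f→7,u→8,j→3 4:q→9,f→4,u→4,j→4 5:q→10,f→4,u→5,j→11 6:q→12,f→11,u→6,j→6 7:q→9,f→7,u→13,j→7 8:q→8,f→14,u→8,j→15 9:q→9,f→16,u→9,j→9 10:q→10,f→7,u→8,j→17 11:q→18,f→4,u→11,j→11 12:q→12,f→19,u→12,j→12 13:q→9,f→14,u→13,j→13 14:q→20,f→14,u→14,j→16 15:q→21,f→14,u→15,j→15 16:q→16,f→16,u→16,j→16 17:q→18,f→7,u→15,j→17 18:q→18,f→22,u→21,j→18 19:q→16,f→19,u→19,j→19 20:q→20,f→16,u→20,j→16 21:q→21,f→23,u→21,j→21 22:q→16,f→22,u→24,j→22 23:q→16,f→23,u→23,j→16 24:q→16,f→23,u→24,j→24 (ε-aug+det+¬).
'ffqf': |S_i|=[40, 34, 18, 5, 2] end={s13,s28} — reject; 4/4 deletions ∈↓L.
'fqufj': |S_i|=[40, 34, 25, 13, 5, 1] end={s28} — reject; 5/5 deletions ∈↓L.
'ujqfq': |S_i|=[40, 35, 26, 14, 7, 1] end={s28} ∉↓L; 5/5 del acc.
3 minimals (antichain).


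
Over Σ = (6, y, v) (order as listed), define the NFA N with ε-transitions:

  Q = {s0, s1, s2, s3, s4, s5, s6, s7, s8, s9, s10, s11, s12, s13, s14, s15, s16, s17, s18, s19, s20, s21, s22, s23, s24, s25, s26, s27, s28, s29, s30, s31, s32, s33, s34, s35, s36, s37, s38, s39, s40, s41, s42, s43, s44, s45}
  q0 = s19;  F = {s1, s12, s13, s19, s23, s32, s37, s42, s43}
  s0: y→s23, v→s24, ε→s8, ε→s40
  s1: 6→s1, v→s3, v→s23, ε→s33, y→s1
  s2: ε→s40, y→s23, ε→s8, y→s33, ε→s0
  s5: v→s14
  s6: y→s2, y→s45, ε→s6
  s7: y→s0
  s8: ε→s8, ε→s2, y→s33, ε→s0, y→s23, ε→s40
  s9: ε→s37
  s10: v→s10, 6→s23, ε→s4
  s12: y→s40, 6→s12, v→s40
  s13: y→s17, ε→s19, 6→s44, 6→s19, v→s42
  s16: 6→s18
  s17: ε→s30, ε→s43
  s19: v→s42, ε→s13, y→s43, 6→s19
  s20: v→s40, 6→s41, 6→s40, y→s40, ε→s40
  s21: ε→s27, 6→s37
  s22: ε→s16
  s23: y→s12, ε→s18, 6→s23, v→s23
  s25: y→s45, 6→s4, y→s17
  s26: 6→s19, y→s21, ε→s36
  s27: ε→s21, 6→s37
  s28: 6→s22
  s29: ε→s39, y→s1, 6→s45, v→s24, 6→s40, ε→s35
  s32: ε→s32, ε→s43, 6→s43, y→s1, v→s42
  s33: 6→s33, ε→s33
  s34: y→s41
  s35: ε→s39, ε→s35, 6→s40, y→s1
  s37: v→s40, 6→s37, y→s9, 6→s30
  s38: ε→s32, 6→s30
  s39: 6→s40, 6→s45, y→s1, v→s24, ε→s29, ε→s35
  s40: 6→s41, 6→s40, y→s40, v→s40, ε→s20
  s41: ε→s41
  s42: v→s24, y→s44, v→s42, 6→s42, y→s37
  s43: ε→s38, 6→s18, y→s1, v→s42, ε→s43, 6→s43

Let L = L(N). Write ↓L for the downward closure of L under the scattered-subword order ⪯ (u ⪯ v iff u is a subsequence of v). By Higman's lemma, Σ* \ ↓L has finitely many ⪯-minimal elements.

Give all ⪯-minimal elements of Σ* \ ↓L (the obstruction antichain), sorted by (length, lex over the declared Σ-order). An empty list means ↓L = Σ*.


|Q|=46, |F|=9, |δ|=112 (37 ε).
min D↑ (8 st, q0=0, F={6}): 0:6→0,y→1,v→2 1:6→1,y→3,v→2 2:6→2,y→4,v→2 3:6→3,y→3,v→5 4:6→4,y→4,v→6 5:6→5,y→7,v→5 6:6→6,y→6,v→6 7:6→7,y→6,v→6 (ε-aug+det+¬).
'vyv': |S_i|=[21, 13, 8, 3] end={s20,s40,s41} ∉↓L; 3/3 deletions ∈↓L.
'yyvyy': run [21, 19, 13, 7, 4, 3] end={s20,s40,s41} rej; 5/5 del acc.
2 obstructions.

min(Σ*\↓L) = [vyv, yyvyy].


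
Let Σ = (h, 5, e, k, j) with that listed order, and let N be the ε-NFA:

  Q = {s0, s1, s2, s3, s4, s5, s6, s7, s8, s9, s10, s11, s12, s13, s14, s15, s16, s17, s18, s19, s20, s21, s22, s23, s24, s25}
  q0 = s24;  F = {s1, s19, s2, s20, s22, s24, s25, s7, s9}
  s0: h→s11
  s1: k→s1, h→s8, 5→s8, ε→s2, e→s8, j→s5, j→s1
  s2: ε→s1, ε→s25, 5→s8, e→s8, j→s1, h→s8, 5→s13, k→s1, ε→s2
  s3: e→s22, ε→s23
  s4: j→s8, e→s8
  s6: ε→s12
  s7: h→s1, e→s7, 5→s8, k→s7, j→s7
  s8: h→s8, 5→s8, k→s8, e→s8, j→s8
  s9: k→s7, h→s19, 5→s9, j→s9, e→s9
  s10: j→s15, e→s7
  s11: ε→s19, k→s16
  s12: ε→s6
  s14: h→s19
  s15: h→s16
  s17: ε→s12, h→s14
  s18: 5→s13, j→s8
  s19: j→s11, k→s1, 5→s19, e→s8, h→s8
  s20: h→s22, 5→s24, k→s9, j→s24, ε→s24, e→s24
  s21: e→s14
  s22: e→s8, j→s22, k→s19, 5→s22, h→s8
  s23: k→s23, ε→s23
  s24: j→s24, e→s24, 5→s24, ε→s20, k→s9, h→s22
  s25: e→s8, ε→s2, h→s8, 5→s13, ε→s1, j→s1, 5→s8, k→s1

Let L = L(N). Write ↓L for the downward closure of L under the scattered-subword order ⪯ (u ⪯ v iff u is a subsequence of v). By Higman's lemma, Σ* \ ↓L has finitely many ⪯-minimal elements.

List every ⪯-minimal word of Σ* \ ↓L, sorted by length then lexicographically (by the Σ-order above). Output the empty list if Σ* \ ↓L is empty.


|Q|=26, |F|=9, |δ|=81 (14 ε).
min D↑ (7 st, q0=0, F={3}): 0:h→1,5→0,e→0,k→2,j→0 1:h→3,5→1,e→3,k→4,j→1 2:h→4,5→2,e→2,k→5,j→2 3:h→3,5→3,e→3,k→3,j→3 4:h→3,5→4,e→3,k→6,j→4 5:h→6,5→3,e→5,k→5,j→5 6:h→3,5→3,e→3,k→6,j→6 (ε-aug+det+¬).
'hh': |S_i|=[14, 10, 1] end={s8} rej; 2/2 del acc.
'he': N↓-sim [14, 10, 1] end={s8} rej; 2/2 single-dels accept.
'kk5': run [14, 11, 8, 2] end={s13,s8} rej; 3/3 del acc.
3 words, ⪯-incomp.

min(Σ*\↓L) = [hh, he, kk5].


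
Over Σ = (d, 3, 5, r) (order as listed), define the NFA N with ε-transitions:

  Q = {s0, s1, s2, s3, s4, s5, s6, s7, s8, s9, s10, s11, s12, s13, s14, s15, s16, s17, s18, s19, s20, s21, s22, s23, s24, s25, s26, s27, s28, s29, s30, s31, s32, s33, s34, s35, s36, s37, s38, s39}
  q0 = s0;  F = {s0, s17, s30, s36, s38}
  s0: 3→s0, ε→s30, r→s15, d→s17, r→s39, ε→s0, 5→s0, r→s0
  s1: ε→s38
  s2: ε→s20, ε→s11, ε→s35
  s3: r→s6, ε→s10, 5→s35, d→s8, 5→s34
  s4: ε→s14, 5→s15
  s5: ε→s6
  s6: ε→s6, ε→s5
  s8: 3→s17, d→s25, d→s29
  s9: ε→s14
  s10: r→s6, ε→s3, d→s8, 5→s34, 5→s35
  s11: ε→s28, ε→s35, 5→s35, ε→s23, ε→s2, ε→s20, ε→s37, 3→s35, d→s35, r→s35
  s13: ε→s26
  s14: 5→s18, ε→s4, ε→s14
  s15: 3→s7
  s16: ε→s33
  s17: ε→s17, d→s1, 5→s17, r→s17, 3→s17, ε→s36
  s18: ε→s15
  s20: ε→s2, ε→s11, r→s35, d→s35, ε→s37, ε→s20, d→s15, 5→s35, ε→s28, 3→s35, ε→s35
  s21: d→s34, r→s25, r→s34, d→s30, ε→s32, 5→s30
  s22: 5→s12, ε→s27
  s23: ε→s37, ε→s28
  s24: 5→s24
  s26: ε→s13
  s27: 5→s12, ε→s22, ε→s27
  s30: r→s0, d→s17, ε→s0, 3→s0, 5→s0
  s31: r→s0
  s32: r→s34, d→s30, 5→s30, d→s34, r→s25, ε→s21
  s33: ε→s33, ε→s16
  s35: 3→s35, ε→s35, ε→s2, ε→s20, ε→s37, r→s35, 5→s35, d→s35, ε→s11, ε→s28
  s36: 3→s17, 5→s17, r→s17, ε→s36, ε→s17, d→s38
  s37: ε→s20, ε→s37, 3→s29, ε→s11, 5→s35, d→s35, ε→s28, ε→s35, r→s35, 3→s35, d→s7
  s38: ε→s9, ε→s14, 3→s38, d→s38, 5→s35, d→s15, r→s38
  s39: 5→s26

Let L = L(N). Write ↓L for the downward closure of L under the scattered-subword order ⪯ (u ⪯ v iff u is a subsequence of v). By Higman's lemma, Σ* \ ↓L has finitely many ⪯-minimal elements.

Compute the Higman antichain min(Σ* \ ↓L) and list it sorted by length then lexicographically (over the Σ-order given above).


min(Σ*\↓L) = [dd5].

|Q|=40, |F|=5, |δ|=129 (58 ε).
min D↑ (4 st, q0=0, F={3}): 0:d→1,3→0,5→0,r→0 1:d→2,3→1,5→1,r→1 2:d→2,3→2,5→3,r→2 3:d→3,3→3,5→3,r→3.
'dd5': |S_i|=[23, 18, 16, 11] end={s11,s15,s18,s2,s20,s23,s28,s29,s35,s37,s7} rej; 3/3 deletions ∈↓L.
1 words, ⪯-incomp.


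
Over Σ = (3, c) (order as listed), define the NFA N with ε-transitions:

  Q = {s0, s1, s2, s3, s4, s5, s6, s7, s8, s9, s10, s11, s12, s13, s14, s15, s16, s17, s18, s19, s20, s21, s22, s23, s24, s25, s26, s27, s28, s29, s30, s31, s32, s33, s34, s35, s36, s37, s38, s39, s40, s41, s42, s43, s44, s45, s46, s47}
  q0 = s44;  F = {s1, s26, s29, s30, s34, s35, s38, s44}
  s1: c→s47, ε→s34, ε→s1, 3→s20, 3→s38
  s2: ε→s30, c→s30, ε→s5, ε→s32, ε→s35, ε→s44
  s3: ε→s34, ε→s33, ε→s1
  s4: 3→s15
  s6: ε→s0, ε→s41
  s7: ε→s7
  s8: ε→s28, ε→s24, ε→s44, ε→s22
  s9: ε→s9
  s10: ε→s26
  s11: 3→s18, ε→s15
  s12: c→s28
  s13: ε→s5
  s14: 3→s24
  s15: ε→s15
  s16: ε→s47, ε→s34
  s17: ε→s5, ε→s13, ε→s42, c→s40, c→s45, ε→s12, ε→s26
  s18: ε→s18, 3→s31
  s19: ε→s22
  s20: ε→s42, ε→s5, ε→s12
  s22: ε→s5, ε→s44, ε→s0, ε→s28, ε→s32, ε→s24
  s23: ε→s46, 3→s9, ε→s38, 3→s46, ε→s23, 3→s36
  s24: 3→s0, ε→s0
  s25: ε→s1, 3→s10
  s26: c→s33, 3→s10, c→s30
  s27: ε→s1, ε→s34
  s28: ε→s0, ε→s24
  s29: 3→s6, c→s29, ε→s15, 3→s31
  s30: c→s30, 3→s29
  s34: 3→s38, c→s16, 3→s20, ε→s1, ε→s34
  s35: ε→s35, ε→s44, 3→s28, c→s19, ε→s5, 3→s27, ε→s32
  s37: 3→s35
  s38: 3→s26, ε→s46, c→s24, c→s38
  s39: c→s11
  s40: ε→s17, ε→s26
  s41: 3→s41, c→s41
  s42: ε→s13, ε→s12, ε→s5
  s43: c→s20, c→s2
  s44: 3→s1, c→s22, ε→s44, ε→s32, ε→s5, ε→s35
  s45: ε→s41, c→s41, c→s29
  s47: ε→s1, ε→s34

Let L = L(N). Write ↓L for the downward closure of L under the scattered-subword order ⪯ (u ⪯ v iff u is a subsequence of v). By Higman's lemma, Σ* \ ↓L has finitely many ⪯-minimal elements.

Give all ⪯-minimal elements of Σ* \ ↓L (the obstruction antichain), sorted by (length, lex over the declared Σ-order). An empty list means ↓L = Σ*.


|Q|=48, |F|=8, |δ|=112 (69 ε).
min D↑ (7 st, q0=0, F={6}): 0:3→1,c→0 1:3→2,c→1 2:3→3,c→2 3:3→3,c→4 4:3→5,c→4 5:3→6,c→5 6:3→6,c→6 (ε-aug+det+¬).
'333c33': N↓-sim [29, 24, 19, 10, 8, 6, 4] end={s0,s31,s41,s6} rej; 6/6 deletions ∈↓L.
1 obstructions.

Antichain: [333c33].


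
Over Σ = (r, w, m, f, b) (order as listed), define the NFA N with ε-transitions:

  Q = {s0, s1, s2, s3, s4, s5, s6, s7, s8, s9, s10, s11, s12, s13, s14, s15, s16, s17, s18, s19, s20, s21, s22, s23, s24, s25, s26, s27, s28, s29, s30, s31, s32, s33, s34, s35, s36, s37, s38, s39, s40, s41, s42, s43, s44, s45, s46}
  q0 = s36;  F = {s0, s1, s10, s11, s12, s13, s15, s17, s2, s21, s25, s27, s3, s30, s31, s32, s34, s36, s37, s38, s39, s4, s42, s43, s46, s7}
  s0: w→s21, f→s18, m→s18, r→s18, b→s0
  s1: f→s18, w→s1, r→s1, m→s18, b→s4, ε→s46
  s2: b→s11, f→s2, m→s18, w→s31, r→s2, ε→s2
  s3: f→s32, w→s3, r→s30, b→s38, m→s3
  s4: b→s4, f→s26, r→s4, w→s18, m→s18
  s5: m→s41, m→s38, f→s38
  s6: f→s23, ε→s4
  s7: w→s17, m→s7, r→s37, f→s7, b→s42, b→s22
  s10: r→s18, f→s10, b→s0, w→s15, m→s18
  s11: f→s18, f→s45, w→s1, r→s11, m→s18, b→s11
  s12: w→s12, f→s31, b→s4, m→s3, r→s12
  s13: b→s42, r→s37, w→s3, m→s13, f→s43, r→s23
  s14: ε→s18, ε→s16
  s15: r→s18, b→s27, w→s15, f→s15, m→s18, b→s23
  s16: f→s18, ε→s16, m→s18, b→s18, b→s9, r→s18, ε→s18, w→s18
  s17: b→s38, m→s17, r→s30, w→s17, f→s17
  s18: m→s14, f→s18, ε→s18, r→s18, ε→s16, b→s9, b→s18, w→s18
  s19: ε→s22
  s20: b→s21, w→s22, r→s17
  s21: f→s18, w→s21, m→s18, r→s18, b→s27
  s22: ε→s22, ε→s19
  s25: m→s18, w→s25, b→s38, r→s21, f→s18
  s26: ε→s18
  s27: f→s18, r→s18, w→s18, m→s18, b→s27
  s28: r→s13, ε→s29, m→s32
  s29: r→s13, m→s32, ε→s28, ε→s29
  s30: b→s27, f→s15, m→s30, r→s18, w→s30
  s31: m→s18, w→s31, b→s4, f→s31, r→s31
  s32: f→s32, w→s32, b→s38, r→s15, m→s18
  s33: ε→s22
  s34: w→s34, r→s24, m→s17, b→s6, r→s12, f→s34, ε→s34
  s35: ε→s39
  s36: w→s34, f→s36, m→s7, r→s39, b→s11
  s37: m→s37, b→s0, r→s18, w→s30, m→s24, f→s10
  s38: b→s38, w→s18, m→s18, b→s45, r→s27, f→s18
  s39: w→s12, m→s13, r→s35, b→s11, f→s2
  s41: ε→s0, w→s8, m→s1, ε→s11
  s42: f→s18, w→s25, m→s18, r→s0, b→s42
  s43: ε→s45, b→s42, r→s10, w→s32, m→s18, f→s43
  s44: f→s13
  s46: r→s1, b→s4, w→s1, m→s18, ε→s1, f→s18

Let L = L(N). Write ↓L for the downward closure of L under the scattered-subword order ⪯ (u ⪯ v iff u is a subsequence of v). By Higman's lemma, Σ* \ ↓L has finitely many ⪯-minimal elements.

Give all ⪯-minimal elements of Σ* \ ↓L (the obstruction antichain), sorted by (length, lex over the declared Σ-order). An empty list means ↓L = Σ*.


|Q|=47, |F|=26, |δ|=186 (23 ε).
min D↑ (26 st, q0=0, F={13}): 0:r→1,w→2,m→3,f→0,b→4 1:r→1,w→5,m→6,f→7,b→4 2:r→5,w→2,m→8,f→2,b→9 3:r→10,w→8,m→3,f→3,b→11 4:r→4,w→12,m→13,f→13,b→4 5:r→5,w→5,m→14,f→15,b→9 6:r→10,w→14,m→6,f→16,b→11 7:r→7,w→15,m→13,f→7,b→4 8:r→17,w→8,m→8,f→8,b→18 9:r→9,w→13,m→13,f→13,b→9 10:r→13,w→17,m→10,f→19,b→20 11:r→20,w→21,m→13,f→13,b→11 12:r→12,w→12,m→13,f→13,b→9 13:r→13,w→13,m→13,f→13,b→13 14:r→17,w→14,m→14,f→22,b→18 15:r→15,w→15,m→13,f→15,b→9 16:r→19,w→22,m→13,f→16,b→11 17:r→13,w→17,m→17,f→23,b→24 18:r→24,w→13,m→13,f→13,b→18 19:r→13,w→23,m→13,f→19,b→20 20:r→13,w→25,m→13,f→13,b→20 21:r→25,w→21,m→13,f→13,b→18 22:r→23,w→22,m→13,f→22,b→18 23:r→13,w→23,m→13,f→23,b→24 24:r→13,w→13,m→13,f→13,b→24 25:r→13,w→25,m→13,f→13,b→24 (ε-aug+det+¬).
'bm': |S_i|=[38, 20, 4] end={s14,s16,s18,s9} ∉↓L; 2/2 deletions ∈↓L.
'bf': N↓-sim [38, 20, 7] end={s14,s16,s18,s23,s26,s45,s9} ∉↓L; 2/2 deletions ∈↓L.
'rfm': run [38, 31, 23, 4] end={s14,s16,s18,s9} — reject; 3/3 single-dels accept.
'wbw': run [38, 24, 11, 4] end={s14,s16,s18,s9} — reject; 3/3 single-dels accept.
'mrr': N↓-sim [38, 25, 13, 4] end={s14,s16,s18,s9} rej; 3/3 deletions ∈↓L.
5 minimals (antichain).

A = [bm, bf, rfm, wbw, mrr].


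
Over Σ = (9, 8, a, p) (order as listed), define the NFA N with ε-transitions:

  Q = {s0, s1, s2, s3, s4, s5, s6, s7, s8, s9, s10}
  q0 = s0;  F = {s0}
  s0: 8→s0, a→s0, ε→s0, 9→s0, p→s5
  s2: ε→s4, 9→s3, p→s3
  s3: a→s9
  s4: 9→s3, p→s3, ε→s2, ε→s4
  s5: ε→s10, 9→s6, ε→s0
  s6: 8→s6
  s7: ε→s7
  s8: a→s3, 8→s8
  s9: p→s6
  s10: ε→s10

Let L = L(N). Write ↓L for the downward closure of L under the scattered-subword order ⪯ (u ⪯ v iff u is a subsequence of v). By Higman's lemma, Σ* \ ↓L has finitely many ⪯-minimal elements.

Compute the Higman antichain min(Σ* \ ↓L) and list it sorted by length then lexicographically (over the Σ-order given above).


A = [].

|Q|=11, |F|=1, |δ|=22 (8 ε).
min D↑ (1 st, q0=0, F={}): 0:9→0,8→0,a→0,p→0 (ε-aug+det+¬).
L(D↑) = ∅; no obstructions.


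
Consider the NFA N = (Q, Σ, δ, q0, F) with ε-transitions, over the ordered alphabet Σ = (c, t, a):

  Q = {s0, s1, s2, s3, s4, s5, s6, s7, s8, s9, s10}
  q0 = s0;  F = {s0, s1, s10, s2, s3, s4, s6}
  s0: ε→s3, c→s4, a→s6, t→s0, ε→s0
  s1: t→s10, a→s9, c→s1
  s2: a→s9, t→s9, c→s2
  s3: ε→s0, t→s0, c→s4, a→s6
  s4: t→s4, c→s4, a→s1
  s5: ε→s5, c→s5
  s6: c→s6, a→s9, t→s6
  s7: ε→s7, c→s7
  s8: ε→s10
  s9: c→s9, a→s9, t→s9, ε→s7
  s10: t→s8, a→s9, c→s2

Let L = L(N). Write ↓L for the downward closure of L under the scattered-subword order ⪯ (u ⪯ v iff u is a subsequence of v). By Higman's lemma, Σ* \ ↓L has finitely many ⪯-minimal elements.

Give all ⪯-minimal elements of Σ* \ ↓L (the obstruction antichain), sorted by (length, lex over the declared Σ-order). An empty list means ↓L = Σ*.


|Q|=11, |F|=7, |δ|=33 (7 ε).
min D↑ (7 st, q0=0, F={4}): 0:c→1,t→0,a→2 1:c→1,t→1,a→3 2:c→2,t→2,a→4 3:c→3,t→5,a→4 4:c→4,t→4,a→4 5:c→6,t→5,a→4 6:c→6,t→4,a→4 (ε-aug+det+¬).
'aa': |S_i|=[10, 7, 2] end={s7,s9} — reject; 2/2 single-dels accept.
'catct': |S_i|=[10, 8, 6, 5, 3, 2] end={s7,s9} — reject; 5/5 single-dels accept.
2 minimals (antichain).

Antichain: [aa, catct].


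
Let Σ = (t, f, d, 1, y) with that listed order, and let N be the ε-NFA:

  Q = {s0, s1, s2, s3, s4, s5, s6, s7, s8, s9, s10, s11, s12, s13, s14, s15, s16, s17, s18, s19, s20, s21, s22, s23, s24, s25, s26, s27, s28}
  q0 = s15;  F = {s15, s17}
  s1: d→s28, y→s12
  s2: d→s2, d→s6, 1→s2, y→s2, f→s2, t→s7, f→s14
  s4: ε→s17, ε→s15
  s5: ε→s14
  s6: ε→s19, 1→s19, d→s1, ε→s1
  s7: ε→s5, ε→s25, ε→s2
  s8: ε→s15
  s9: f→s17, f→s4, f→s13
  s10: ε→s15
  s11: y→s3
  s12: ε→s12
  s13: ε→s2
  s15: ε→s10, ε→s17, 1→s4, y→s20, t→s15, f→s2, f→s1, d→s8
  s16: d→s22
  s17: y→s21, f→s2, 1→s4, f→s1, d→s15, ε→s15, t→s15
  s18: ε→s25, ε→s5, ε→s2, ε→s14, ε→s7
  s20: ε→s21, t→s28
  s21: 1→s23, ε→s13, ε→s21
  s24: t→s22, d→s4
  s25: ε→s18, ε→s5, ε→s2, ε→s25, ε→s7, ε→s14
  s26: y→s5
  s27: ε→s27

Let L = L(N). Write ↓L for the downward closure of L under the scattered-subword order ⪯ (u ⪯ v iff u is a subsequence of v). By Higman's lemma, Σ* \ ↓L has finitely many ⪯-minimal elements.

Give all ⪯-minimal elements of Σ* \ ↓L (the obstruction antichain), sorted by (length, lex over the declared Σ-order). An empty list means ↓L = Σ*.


|Q|=29, |F|=2, |δ|=63 (30 ε).
min D↑ (2 st, q0=0, F={1}): 0:t→0,f→1,d→0,1→0,y→1 1:t→1,f→1,d→1,1→1,y→1 [Hopcroft].
'f': |S_i|=[20, 11] end={s1,s12,s14,s18,s19,s2,s25,s28,s5,s6,s7} ∉↓L; 1/1 del acc.
'y': run [20, 15] end={s1,s12,s13,s14,s18,s19,s2,s20,s21,s23,s25,s28,…} rej; 1/1 deletions ∈↓L.
2 minimals (antichain).

Antichain: [f, y].


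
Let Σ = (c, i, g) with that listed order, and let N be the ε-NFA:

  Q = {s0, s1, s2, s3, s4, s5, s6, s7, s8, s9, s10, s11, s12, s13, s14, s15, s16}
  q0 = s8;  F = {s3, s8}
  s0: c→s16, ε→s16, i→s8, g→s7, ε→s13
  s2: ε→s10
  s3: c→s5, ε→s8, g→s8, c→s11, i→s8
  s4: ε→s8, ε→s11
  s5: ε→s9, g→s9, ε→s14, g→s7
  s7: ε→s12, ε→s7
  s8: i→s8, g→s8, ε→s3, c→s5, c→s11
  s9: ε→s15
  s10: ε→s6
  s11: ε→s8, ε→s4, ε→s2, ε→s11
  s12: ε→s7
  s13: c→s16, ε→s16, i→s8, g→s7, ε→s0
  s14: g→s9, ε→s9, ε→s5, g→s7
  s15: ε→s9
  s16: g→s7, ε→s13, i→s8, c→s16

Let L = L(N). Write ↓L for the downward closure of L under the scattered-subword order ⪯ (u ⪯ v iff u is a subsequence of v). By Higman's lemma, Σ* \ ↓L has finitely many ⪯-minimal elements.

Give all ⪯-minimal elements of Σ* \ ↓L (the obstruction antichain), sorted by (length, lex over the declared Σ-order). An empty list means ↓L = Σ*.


|Q|=17, |F|=2, |δ|=45 (24 ε).
min D↑ (1 st, q0=0, F={}): 0:c→0,i→0,g→0.
L(D↑) = ∅; no obstructions.

A = [].


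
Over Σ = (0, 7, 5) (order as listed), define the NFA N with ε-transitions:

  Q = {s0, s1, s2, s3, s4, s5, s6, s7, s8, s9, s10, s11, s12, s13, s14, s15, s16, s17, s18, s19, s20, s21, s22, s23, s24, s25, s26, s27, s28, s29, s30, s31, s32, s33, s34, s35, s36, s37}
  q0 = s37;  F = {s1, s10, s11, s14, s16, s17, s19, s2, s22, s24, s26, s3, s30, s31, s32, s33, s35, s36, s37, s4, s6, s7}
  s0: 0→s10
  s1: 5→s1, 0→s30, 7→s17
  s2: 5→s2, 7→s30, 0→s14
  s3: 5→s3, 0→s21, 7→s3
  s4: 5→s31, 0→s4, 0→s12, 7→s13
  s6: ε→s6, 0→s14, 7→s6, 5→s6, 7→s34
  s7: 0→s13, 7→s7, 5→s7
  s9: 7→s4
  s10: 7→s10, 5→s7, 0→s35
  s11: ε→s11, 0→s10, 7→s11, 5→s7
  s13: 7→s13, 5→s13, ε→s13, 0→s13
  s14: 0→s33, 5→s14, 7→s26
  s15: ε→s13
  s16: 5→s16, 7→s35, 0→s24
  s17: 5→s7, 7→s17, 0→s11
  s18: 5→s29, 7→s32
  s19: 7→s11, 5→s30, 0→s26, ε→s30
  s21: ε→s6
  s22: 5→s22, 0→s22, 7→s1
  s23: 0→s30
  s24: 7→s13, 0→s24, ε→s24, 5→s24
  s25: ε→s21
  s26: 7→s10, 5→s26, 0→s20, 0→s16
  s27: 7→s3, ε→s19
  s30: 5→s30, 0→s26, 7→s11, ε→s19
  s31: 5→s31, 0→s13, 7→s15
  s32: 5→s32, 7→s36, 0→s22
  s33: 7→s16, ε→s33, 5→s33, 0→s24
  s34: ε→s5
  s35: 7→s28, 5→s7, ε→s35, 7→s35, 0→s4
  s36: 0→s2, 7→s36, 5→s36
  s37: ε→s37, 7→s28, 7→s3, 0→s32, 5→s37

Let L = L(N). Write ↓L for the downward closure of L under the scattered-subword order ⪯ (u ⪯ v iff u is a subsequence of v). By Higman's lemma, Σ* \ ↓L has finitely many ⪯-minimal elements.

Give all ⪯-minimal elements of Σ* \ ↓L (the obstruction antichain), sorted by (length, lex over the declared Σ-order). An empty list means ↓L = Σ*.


|Q|=38, |F|=22, |δ|=94 (14 ε).
min D↑ (22 st, q0=0, F={18}): 0:0→1,7→2,5→0 1:0→3,7→4,5→1 2:0→5,7→2,5→2 3:0→3,7→6,5→3 4:0→7,7→4,5→4 5:0→8,7→5,5→5 6:0→9,7→10,5→6 7:0→8,7→9,5→7 8:0→11,7→12,5→8 9:0→12,7→13,5→9 10:0→13,7→10,5→14 11:0→15,7→16,5→11 12:0→16,7→17,5→12 13:0→17,7→13,5→14 14:0→18,7→14,5→14 15:0→15,7→18,5→15 16:0→15,7→19,5→16 17:0→19,7→17,5→14 18:0→18,7→18,5→18 19:0→20,7→19,5→14 20:0→20,7→18,5→21 21:0→18,7→18,5→21 (ε-aug+det+¬).
'007750': |S_i|=[30, 28, 22, 18, 11, 4, 1] end={s13} ∉↓L; 6/6 single-dels accept.
'700007': |S_i|=[30, 27, 23, 15, 12, 6, 2] end={s13,s15} rej; 6/6 deletions ∈↓L.
2 obstructions.

min(Σ*\↓L) = [007750, 700007].


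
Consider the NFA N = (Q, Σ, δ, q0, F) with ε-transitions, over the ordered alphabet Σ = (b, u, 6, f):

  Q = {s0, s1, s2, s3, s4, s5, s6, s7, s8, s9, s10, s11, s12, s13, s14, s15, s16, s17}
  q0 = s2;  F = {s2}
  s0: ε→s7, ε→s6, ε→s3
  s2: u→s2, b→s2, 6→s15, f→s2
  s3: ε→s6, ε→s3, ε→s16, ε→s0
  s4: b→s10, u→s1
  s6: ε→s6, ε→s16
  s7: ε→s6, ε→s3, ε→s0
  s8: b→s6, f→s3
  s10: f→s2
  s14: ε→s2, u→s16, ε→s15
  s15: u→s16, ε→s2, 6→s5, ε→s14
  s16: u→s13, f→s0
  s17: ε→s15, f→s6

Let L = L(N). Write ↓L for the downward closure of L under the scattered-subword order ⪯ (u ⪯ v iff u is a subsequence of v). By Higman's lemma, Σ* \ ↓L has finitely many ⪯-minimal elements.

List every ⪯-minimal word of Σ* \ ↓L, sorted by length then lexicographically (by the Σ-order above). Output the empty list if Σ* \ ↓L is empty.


|Q|=18, |F|=1, |δ|=32 (17 ε).
min D↑ (1 st, q0=0, F={}): 0:b→0,u→0,6→0,f→0 (ε-aug+det+¬).
L(D↑) = ∅ ⇒ ↓L = Σ*.

min(Σ*\↓L) = [].


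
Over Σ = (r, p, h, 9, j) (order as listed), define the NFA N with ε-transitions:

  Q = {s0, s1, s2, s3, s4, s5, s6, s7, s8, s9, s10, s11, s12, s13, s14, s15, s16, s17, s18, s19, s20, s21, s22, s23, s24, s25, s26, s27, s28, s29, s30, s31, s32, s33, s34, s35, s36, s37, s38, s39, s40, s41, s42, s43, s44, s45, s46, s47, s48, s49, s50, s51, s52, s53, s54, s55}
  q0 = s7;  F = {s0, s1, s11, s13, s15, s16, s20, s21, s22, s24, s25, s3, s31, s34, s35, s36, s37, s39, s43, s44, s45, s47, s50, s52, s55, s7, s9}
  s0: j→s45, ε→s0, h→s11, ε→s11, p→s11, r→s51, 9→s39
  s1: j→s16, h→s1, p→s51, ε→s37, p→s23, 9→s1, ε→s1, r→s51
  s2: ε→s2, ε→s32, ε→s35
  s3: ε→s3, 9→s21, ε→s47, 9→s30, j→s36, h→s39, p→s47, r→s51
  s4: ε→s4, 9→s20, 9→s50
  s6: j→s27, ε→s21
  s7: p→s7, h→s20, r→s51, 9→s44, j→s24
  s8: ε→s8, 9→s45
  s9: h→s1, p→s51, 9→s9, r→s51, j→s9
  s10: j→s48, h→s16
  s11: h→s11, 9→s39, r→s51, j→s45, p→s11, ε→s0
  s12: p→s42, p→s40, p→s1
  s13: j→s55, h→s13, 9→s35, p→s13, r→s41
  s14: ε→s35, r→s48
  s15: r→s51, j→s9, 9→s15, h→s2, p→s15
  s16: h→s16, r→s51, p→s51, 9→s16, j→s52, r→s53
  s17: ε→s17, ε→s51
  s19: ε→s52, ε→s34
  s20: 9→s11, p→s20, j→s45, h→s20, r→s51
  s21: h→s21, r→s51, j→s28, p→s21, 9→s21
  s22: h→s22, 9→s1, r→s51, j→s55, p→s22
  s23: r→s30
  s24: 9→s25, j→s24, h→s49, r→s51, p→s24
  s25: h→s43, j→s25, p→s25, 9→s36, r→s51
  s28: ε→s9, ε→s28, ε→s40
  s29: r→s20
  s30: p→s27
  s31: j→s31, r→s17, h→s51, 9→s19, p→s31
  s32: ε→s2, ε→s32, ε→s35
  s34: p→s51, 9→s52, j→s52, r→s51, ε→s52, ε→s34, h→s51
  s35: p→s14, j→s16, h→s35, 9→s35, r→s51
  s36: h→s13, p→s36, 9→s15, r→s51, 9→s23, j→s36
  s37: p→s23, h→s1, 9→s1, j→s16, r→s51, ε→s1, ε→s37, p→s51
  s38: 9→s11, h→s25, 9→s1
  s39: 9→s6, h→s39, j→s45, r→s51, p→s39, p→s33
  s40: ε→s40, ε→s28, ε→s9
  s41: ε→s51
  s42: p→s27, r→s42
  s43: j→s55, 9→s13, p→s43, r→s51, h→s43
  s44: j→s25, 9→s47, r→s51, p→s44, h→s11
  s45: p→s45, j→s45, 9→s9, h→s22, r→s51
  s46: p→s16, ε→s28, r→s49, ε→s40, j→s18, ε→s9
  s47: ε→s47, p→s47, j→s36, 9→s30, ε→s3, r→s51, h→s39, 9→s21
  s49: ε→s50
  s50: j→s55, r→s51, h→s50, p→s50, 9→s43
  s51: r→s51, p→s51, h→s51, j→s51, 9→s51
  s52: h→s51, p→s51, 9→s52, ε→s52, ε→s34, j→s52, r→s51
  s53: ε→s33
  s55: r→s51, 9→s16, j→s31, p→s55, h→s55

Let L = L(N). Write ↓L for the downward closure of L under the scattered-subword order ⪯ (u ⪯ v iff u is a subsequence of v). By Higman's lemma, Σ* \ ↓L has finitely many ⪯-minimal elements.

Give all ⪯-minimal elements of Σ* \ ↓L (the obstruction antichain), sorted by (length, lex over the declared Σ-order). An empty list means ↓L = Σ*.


|Q|=56, |F|=27, |δ|=209 (41 ε).
min D↑ (24 st, q0=0, F={1}): 0:r→1,p→0,h→2,9→3,j→4 1:r→1,p→1,h→1,9→1,j→1 2:r→1,p→2,h→2,9→5,j→6 3:r→1,p→3,h→5,9→7,j→8 4:r→1,p→4,h→9,9→8,j→4 5:r→1,p→5,h→5,9→10,j→6 6:r→1,p→6,h→11,9→12,j→6 7:r→1,p→7,h→10,9→13,j→14 8:r→1,p→8,h→15,9→14,j→8 9:r→1,p→9,h→9,9→15,j→16 10:r→1,p→10,h→10,9→13,j→6 11:r→1,p→11,h→11,9→17,j→16 12:r→1,p→1,h→17,9→12,j→12 13:r→1,p→13,h→13,9→13,j→12 14:r→1,p→14,h→18,9→19,j→14 15:r→1,p→15,h→15,9→18,j→16 16:r→1,p→16,h→16,9→20,j→21 17:r→1,p→1,h→17,9→17,j→20 18:r→1,p→18,h→18,9→22,j→16 19:r→1,p→19,h→22,9→19,j→12 20:r→1,p→1,h→20,9→20,j→23 21:r→1,p→21,h→1,9→23,j→21 22:r→1,p→22,h→22,9→22,j→20 23:r→1,p→1,h→1,9→23,j→23 [Hopcroft].
'r': N↓-sim [44, 8] end={s17,s27,s30,s33,s41,s48,s51,s53} rej; 1/1 deletions ∈↓L.
'hj9p': run [44, 36, 20, 13, 4] end={s23,s27,s30,s51} ∉↓L; 4/4 del acc.
'999jp': N↓-sim [44, 39, 34, 23, 14, 4] end={s23,s27,s30,s51} rej; 5/5 single-dels accept.
'jhjjh': |S_i|=[44, 34, 26, 10, 6, 1] end={s51} — reject; 5/5 single-dels accept.
4 minimals (antichain).

min(Σ*\↓L) = [r, hj9p, 999jp, jhjjh].


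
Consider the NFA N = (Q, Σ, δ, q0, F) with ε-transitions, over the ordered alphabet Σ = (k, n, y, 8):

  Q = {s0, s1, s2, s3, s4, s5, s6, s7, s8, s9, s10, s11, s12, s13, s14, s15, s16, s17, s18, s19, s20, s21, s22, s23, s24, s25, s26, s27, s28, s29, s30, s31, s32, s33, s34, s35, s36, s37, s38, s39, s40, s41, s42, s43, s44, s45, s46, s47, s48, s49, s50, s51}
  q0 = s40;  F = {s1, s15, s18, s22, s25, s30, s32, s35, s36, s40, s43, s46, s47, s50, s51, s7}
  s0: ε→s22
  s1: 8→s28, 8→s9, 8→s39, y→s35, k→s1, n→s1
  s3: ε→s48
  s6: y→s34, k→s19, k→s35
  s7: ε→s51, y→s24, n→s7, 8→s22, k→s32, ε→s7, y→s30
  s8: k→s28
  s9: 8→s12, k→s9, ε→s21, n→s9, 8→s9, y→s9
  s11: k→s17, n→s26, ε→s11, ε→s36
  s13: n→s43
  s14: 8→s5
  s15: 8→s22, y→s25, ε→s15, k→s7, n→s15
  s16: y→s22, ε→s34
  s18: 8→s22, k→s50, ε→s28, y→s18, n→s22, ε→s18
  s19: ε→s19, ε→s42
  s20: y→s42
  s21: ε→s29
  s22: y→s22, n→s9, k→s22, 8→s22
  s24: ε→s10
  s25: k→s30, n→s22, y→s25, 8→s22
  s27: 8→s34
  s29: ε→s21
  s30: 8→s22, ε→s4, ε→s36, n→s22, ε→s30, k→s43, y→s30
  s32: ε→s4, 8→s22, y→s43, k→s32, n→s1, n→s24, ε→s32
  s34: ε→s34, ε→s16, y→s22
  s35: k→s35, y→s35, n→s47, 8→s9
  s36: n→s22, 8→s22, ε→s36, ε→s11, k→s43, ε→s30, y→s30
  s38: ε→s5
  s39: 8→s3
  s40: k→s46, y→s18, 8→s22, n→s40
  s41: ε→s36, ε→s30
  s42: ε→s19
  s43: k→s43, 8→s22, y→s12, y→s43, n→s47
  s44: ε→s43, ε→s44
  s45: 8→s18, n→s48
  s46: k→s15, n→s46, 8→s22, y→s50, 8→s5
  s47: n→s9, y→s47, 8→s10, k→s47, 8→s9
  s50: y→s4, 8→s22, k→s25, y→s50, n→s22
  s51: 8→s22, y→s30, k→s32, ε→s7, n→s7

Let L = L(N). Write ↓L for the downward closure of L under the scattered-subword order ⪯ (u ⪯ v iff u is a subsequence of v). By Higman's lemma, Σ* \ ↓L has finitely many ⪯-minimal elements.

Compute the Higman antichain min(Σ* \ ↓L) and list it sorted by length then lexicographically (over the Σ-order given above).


A = [8n, ynn, kkkkn8].

|Q|=52, |F|=16, |δ|=125 (33 ε).
min D↑ (15 st, q0=0, F={6}): 0:k→1,n→0,y→2,8→3 1:k→4,n→1,y→5,8→3 2:k→5,n→3,y→2,8→3 3:k→3,n→6,y→3,8→3 4:k→7,n→4,y→8,8→3 5:k→8,n→3,y→5,8→3 6:k→6,n→6,y→6,8→6 7:k→9,n→7,y→10,8→3 8:k→10,n→3,y→8,8→3 9:k→9,n→11,y→12,8→3 10:k→12,n→3,y→10,8→3 11:k→11,n→11,y→13,8→6 12:k→12,n→14,y→12,8→3 13:k→13,n→14,y→13,8→6 14:k→14,n→6,y→14,8→6 (ε-aug+det+¬).
'8n': |S_i|=[31, 11, 4] end={s12,s21,s29,s9} — reject; 2/2 single-dels accept.
'ynn': run [31, 20, 8, 4] end={s12,s21,s29,s9} rej; 3/3 deletions ∈↓L.
'kkkkn8': |S_i|=[31, 29, 26, 24, 18, 13, 9] end={s10,s12,s21,s28,s29,s3,s39,s48,s9} — reject; 6/6 deletions ∈↓L.
3 words, ⪯-incomp.


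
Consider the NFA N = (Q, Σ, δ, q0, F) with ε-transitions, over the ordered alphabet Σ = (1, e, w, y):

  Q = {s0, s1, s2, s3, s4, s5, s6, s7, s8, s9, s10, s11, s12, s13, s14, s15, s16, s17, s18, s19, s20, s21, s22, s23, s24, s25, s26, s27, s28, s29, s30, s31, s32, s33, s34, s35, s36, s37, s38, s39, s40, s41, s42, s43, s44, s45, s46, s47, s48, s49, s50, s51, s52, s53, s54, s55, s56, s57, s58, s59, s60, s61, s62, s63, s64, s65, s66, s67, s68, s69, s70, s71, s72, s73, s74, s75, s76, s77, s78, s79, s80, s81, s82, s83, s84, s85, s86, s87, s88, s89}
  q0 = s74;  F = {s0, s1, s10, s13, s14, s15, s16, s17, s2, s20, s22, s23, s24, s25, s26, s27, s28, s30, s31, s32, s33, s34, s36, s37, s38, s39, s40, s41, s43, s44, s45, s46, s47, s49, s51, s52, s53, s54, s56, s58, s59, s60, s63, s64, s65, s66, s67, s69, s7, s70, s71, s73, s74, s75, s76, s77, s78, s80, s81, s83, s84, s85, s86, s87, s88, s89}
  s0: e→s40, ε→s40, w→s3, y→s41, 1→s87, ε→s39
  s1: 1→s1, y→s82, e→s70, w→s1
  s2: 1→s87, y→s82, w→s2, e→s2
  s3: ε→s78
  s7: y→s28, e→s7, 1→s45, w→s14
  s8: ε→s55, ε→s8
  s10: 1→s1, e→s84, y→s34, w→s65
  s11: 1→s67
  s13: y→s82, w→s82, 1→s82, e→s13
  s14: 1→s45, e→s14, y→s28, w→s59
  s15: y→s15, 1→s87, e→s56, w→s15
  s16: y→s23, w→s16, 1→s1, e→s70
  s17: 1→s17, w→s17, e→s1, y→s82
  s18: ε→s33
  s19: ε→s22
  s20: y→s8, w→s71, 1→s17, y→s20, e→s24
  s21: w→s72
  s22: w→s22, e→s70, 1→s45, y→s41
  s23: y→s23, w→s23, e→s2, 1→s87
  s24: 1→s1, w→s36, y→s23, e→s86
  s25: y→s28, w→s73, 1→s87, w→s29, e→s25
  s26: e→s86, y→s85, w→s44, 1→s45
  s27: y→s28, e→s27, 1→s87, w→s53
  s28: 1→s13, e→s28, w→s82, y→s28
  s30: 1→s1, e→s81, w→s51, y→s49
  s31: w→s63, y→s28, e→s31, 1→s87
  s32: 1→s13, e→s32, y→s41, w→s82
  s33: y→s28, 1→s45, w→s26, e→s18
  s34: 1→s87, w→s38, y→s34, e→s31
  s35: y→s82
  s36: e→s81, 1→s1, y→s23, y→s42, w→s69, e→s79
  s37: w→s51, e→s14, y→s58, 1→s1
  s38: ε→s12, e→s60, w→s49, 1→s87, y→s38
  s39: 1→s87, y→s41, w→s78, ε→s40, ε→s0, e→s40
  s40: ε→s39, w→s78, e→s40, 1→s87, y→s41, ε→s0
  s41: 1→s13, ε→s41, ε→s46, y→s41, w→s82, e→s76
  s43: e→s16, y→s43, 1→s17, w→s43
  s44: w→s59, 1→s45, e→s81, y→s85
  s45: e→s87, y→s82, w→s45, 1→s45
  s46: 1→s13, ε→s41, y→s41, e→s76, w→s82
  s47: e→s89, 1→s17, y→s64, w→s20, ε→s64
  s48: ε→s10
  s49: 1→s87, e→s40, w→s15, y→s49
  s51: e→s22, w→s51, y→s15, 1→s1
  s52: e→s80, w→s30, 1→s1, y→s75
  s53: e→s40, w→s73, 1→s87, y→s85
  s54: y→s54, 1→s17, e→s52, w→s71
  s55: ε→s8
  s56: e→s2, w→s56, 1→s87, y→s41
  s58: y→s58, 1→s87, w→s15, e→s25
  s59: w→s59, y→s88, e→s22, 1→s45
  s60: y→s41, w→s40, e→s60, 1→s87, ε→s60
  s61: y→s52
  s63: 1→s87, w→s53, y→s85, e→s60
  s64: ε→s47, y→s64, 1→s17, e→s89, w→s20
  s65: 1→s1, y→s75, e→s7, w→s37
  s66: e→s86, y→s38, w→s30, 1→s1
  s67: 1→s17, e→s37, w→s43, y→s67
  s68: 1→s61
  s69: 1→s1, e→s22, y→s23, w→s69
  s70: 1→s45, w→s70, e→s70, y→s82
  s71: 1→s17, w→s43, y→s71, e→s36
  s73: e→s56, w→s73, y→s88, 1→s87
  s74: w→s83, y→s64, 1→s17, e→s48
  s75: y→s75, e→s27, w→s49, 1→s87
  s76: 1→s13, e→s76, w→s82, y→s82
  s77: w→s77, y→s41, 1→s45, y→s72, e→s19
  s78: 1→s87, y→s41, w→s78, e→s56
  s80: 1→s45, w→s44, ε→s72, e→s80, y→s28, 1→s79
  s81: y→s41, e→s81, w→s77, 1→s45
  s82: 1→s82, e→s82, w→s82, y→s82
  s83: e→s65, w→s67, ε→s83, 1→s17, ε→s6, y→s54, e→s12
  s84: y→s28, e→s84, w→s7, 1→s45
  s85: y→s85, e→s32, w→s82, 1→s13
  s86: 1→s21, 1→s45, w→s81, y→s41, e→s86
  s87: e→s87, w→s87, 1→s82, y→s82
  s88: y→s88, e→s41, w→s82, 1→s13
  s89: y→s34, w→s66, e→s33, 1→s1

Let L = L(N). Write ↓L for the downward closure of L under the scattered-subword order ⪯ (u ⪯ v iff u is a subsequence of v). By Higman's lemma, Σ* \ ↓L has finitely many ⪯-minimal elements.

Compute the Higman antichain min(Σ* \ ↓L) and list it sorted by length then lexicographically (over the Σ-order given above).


|Q|=90, |F|=66, |δ|=304 (23 ε).
min D↑ (63 st, q0=0, F={6}): 0:1→1,e→2,w→3,y→4 1:1→1,e→5,w→1,y→6 2:1→5,e→7,w→8,y→9 3:1→1,e→8,w→10,y→11 4:1→1,e→12,w→13,y→4 5:1→5,e→14,w→5,y→6 6:1→6,e→6,w→6,y→6 7:1→15,e→7,w→16,y→17 8:1→5,e→16,w→18,y→19 9:1→20,e→21,w→22,y→9 10:1→1,e→18,w→23,y→10 11:1→1,e→24,w→25,y→11 12:1→5,e→26,w→27,y→9 13:1→1,e→28,w→25,y→13 14:1→15,e→14,w→14,y→6 15:1→15,e→20,w→15,y→6 16:1→15,e→16,w→29,y→17 17:1→30,e→17,w→6,y→17 18:1→5,e→29,w→31,y→32 19:1→20,e→33,w→34,y→19 20:1→6,e→20,w→20,y→6 21:1→20,e→21,w→35,y→17 22:1→20,e→36,w→34,y→22 23:1→1,e→37,w→23,y→23 24:1→5,e→38,w→39,y→19 25:1→1,e→40,w→23,y→25 26:1→15,e→26,w→41,y→17 27:1→5,e→42,w→39,y→22 28:1→5,e→42,w→40,y→43 29:1→15,e→29,w→44,y→17 30:1→6,e→30,w→6,y→6 31:1→5,e→45,w→31,y→46 32:1→20,e→47,w→46,y→32 33:1→20,e→33,w→48,y→17 34:1→20,e→49,w→46,y→34 35:1→20,e→36,w→48,y→50 36:1→20,e→36,w→49,y→51 37:1→5,e→14,w→37,y→43 38:1→15,e→38,w→52,y→17 39:1→5,e→53,w→31,y→34 40:1→5,e→53,w→54,y→43 41:1→15,e→42,w→52,y→50 42:1→15,e→42,w→53,y→51 43:1→20,e→55,w→43,y→43 44:1→15,e→45,w→44,y→56 45:1→15,e→14,w→45,y→51 46:1→20,e→57,w→46,y→46 47:1→20,e→47,w→58,y→17 48:1→20,e→49,w→58,y→50 49:1→20,e→49,w→59,y→51 50:1→30,e→60,w→6,y→50 51:1→30,e→61,w→6,y→51 52:1→15,e→53,w→44,y→50 53:1→15,e→53,w→62,y→51 54:1→5,e→45,w→54,y→43 55:1→20,e→55,w→55,y→6 56:1→30,e→51,w→6,y→56 57:1→20,e→55,w→57,y→51 58:1→20,e→57,w→58,y→56 59:1→20,e→57,w→59,y→51 60:1→30,e→60,w→6,y→51 61:1→30,e→61,w→6,y→6 62:1→15,e→45,w→62,y→51 (ε-aug+det+¬).
'1y': run [80, 10, 1] end={s82} ∉↓L; 2/2 del acc.
'eeyw': run [80, 67, 44, 10, 1] end={s82} — reject; 4/4 single-dels accept.
'ey11': |S_i|=[80, 67, 35, 3, 1] end={s82} rej; 4/4 single-dels accept.
'ee1e1': run [80, 67, 44, 7, 3, 1] end={s82} ∉↓L; 5/5 del acc.
'wwweey': run [80, 69, 48, 28, 15, 7, 1] end={s82} rej; 6/6 del acc.
'yweyey': |S_i|=[80, 72, 54, 32, 10, 5, 1] end={s82} ∉↓L; 6/6 single-dels accept.
6 words, ⪯-incomp.

A = [1y, eeyw, ey11, ee1e1, wwweey, yweyey].


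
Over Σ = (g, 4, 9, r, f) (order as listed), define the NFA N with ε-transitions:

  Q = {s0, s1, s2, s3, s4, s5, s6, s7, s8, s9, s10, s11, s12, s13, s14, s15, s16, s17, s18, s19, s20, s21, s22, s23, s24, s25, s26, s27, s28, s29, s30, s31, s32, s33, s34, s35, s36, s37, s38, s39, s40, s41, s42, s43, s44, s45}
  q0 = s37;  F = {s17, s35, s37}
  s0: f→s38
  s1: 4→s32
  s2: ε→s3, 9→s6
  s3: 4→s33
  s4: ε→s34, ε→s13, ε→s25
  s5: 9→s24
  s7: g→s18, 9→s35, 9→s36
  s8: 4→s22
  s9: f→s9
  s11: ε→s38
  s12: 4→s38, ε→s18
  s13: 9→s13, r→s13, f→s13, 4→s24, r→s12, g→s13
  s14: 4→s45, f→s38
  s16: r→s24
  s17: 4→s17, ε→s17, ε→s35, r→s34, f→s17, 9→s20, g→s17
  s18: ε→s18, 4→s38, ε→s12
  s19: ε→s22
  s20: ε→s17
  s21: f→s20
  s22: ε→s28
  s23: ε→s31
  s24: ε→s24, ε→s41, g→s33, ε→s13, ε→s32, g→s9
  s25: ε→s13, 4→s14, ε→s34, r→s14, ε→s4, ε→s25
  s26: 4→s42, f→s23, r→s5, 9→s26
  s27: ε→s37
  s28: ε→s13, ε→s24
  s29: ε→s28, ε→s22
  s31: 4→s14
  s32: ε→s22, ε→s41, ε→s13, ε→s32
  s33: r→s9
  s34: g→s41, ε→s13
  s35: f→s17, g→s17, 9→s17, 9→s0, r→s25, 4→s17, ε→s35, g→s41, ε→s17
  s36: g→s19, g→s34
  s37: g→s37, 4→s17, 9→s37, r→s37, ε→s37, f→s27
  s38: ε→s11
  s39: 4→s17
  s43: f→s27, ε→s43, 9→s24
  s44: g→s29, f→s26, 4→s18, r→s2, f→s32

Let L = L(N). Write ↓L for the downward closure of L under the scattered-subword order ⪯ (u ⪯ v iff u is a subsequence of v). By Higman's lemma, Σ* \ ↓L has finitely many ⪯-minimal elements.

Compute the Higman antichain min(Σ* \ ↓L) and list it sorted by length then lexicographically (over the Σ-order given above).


|Q|=46, |F|=3, |δ|=97 (37 ε).
min D↑ (3 st, q0=0, F={2}): 0:g→0,4→1,9→0,r→0,f→0 1:g→1,4→1,9→1,r→2,f→1 2:g→2,4→2,9→2,r→2,f→2.
'4r': N↓-sim [23, 21, 17] end={s11,s12,s13,s14,s18,s22,s24,s25,s28,s32,s33,s34,…} ∉↓L; 2/2 deletions ∈↓L.
1 minimals (antichain).

Antichain: [4r].
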